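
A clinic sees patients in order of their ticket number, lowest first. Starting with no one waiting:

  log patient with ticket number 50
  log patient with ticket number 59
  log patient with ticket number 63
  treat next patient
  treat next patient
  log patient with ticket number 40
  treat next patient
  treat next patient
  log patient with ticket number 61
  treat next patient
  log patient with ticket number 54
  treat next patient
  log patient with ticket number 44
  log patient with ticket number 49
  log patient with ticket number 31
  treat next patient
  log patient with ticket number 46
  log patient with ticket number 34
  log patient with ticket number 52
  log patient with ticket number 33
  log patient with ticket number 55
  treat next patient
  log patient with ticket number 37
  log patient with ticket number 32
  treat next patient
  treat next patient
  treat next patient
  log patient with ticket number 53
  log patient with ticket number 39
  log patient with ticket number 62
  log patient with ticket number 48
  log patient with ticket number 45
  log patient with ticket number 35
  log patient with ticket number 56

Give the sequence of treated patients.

50 → 59 → 40 → 63 → 61 → 54 → 31 → 33 → 32 → 34 → 37

insert 50 → {50}
insert 59 → {50, 59}
insert 63 → {50, 59, 63}
treat next patient → 50; now {59, 63}
treat next patient → 59; now {63}
insert 40 → {40, 63}
treat next patient → 40; now {63}
treat next patient → 63; now {}
insert 61 → {61}
treat next patient → 61; now {}
insert 54 → {54}
treat next patient → 54; now {}
insert 44 → {44}
insert 49 → {44, 49}
insert 31 → {31, 44, 49}
treat next patient → 31; now {44, 49}
insert 46 → {44, 46, 49}
insert 34 → {34, 44, 46, 49}
insert 52 → {34, 44, 46, 49, 52}
insert 33 → {33, 34, 44, 46, 49, 52}
insert 55 → {33, 34, 44, 46, 49, 52, 55}
treat next patient → 33; now {34, 44, 46, 49, 52, 55}
insert 37 → {34, 37, 44, 46, 49, 52, 55}
insert 32 → {32, 34, 37, 44, 46, 49, 52, 55}
treat next patient → 32; now {34, 37, 44, 46, 49, 52, 55}
treat next patient → 34; now {37, 44, 46, 49, 52, 55}
treat next patient → 37; now {44, 46, 49, 52, 55}
insert 53 → {44, 46, 49, 52, 53, 55}
insert 39 → {39, 44, 46, 49, 52, 53, 55}
insert 62 → {39, 44, 46, 49, 52, 53, 55, 62}
insert 48 → {39, 44, 46, 48, 49, 52, 53, 55, 62}
insert 45 → {39, 44, 45, 46, 48, 49, 52, 53, 55, 62}
insert 35 → {35, 39, 44, 45, 46, 48, 49, 52, 53, 55, 62}
insert 56 → {35, 39, 44, 45, 46, 48, 49, 52, 53, 55, 56, 62}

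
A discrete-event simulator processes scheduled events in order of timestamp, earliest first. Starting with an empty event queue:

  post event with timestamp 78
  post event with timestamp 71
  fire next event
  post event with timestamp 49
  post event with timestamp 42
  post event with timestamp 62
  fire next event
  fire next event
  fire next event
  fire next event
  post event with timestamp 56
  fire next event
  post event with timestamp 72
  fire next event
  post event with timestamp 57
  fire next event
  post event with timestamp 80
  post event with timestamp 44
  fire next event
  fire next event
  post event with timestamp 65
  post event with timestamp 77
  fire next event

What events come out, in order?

71 → 42 → 49 → 62 → 78 → 56 → 72 → 57 → 44 → 80 → 65

insert 78 → {78}
insert 71 → {71, 78}
fire next event → 71; now {78}
insert 49 → {49, 78}
insert 42 → {42, 49, 78}
insert 62 → {42, 49, 62, 78}
fire next event → 42; now {49, 62, 78}
fire next event → 49; now {62, 78}
fire next event → 62; now {78}
fire next event → 78; now {}
insert 56 → {56}
fire next event → 56; now {}
insert 72 → {72}
fire next event → 72; now {}
insert 57 → {57}
fire next event → 57; now {}
insert 80 → {80}
insert 44 → {44, 80}
fire next event → 44; now {80}
fire next event → 80; now {}
insert 65 → {65}
insert 77 → {65, 77}
fire next event → 65; now {77}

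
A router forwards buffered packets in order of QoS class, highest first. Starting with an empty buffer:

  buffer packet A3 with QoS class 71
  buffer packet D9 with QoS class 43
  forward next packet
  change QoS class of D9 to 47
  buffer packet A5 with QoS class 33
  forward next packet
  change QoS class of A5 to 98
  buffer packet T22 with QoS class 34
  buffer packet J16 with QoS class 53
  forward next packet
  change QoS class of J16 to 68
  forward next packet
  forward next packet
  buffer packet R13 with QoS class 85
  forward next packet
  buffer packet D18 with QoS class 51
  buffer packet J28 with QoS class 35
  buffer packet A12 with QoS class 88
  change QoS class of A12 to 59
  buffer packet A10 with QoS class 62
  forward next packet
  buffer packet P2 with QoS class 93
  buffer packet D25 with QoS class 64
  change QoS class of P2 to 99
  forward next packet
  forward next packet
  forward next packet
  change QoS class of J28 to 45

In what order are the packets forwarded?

A3, D9, A5, J16, T22, R13, A10, P2, D25, A12

add A3 (QoS class 71) → {A3:71}
add D9 (QoS class 43) → {A3:71, D9:43}
forward next packet → A3; now {D9:43}
update D9 to QoS class 47 → {D9:47}
add A5 (QoS class 33) → {D9:47, A5:33}
forward next packet → D9; now {A5:33}
update A5 to QoS class 98 → {A5:98}
add T22 (QoS class 34) → {A5:98, T22:34}
add J16 (QoS class 53) → {A5:98, J16:53, T22:34}
forward next packet → A5; now {J16:53, T22:34}
update J16 to QoS class 68 → {J16:68, T22:34}
forward next packet → J16; now {T22:34}
forward next packet → T22; now {}
add R13 (QoS class 85) → {R13:85}
forward next packet → R13; now {}
add D18 (QoS class 51) → {D18:51}
add J28 (QoS class 35) → {D18:51, J28:35}
add A12 (QoS class 88) → {A12:88, D18:51, J28:35}
update A12 to QoS class 59 → {A12:59, D18:51, J28:35}
add A10 (QoS class 62) → {A10:62, A12:59, D18:51, J28:35}
forward next packet → A10; now {A12:59, D18:51, J28:35}
add P2 (QoS class 93) → {P2:93, A12:59, D18:51, J28:35}
add D25 (QoS class 64) → {P2:93, D25:64, A12:59, D18:51, J28:35}
update P2 to QoS class 99 → {P2:99, D25:64, A12:59, D18:51, J28:35}
forward next packet → P2; now {D25:64, A12:59, D18:51, J28:35}
forward next packet → D25; now {A12:59, D18:51, J28:35}
forward next packet → A12; now {D18:51, J28:35}
update J28 to QoS class 45 → {D18:51, J28:45}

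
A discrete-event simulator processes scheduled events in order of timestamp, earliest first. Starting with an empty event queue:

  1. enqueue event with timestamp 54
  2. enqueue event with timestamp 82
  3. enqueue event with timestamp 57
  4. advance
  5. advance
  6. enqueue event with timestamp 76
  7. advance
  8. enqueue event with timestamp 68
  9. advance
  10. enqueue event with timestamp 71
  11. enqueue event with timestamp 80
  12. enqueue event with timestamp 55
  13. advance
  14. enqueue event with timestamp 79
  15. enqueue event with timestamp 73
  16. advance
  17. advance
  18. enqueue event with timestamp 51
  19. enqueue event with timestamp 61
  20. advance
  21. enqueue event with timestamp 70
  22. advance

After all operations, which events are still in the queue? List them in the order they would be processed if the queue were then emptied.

insert 54 → {54}
insert 82 → {54, 82}
insert 57 → {54, 57, 82}
advance → 54; now {57, 82}
advance → 57; now {82}
insert 76 → {76, 82}
advance → 76; now {82}
insert 68 → {68, 82}
advance → 68; now {82}
insert 71 → {71, 82}
insert 80 → {71, 80, 82}
insert 55 → {55, 71, 80, 82}
advance → 55; now {71, 80, 82}
insert 79 → {71, 79, 80, 82}
insert 73 → {71, 73, 79, 80, 82}
advance → 71; now {73, 79, 80, 82}
advance → 73; now {79, 80, 82}
insert 51 → {51, 79, 80, 82}
insert 61 → {51, 61, 79, 80, 82}
advance → 51; now {61, 79, 80, 82}
insert 70 → {61, 70, 79, 80, 82}
advance → 61; now {70, 79, 80, 82}

70, 79, 80, 82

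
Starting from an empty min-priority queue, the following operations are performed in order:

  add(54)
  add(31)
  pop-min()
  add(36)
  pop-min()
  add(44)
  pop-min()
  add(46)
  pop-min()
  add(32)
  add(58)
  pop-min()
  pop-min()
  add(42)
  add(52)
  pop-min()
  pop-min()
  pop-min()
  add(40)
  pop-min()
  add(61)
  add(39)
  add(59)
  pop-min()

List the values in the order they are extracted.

insert 54 → {54}
insert 31 → {31, 54}
pop-min → 31; now {54}
insert 36 → {36, 54}
pop-min → 36; now {54}
insert 44 → {44, 54}
pop-min → 44; now {54}
insert 46 → {46, 54}
pop-min → 46; now {54}
insert 32 → {32, 54}
insert 58 → {32, 54, 58}
pop-min → 32; now {54, 58}
pop-min → 54; now {58}
insert 42 → {42, 58}
insert 52 → {42, 52, 58}
pop-min → 42; now {52, 58}
pop-min → 52; now {58}
pop-min → 58; now {}
insert 40 → {40}
pop-min → 40; now {}
insert 61 → {61}
insert 39 → {39, 61}
insert 59 → {39, 59, 61}
pop-min → 39; now {59, 61}

31, 36, 44, 46, 32, 54, 42, 52, 58, 40, 39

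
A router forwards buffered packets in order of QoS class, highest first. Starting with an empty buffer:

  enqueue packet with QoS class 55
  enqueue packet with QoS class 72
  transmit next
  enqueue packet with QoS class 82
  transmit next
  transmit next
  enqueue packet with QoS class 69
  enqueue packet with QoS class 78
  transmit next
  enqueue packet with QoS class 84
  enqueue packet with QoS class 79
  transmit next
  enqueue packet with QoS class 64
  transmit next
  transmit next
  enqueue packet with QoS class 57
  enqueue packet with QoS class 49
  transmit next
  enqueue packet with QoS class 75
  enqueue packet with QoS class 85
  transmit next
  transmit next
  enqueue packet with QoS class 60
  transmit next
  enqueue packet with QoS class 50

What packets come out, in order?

72 → 82 → 55 → 78 → 84 → 79 → 69 → 64 → 85 → 75 → 60

insert 55 → {55}
insert 72 → {72, 55}
transmit next → 72; now {55}
insert 82 → {82, 55}
transmit next → 82; now {55}
transmit next → 55; now {}
insert 69 → {69}
insert 78 → {78, 69}
transmit next → 78; now {69}
insert 84 → {84, 69}
insert 79 → {84, 79, 69}
transmit next → 84; now {79, 69}
insert 64 → {79, 69, 64}
transmit next → 79; now {69, 64}
transmit next → 69; now {64}
insert 57 → {64, 57}
insert 49 → {64, 57, 49}
transmit next → 64; now {57, 49}
insert 75 → {75, 57, 49}
insert 85 → {85, 75, 57, 49}
transmit next → 85; now {75, 57, 49}
transmit next → 75; now {57, 49}
insert 60 → {60, 57, 49}
transmit next → 60; now {57, 49}
insert 50 → {57, 50, 49}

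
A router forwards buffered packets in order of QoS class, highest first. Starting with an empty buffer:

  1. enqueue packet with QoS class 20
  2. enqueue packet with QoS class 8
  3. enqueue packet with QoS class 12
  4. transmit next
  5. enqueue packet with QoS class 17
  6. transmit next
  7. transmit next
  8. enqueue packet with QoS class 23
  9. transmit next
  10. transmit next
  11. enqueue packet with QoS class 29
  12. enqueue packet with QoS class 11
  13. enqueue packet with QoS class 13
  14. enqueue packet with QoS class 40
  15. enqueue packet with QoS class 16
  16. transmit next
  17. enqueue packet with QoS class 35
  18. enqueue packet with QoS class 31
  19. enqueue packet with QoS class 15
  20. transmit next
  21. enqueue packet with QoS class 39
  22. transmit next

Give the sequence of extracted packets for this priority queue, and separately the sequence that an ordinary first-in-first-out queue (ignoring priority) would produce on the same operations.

priority queue: 20 → 17 → 12 → 23 → 8 → 40 → 35 → 39; FIFO queue: 20, 8, 12, 17, 23, 29, 11, 13

insert 20 → {20}
insert 8 → {20, 8}
insert 12 → {20, 12, 8}
transmit next → 20; now {12, 8}
insert 17 → {17, 12, 8}
transmit next → 17; now {12, 8}
transmit next → 12; now {8}
insert 23 → {23, 8}
transmit next → 23; now {8}
transmit next → 8; now {}
insert 29 → {29}
insert 11 → {29, 11}
insert 13 → {29, 13, 11}
insert 40 → {40, 29, 13, 11}
insert 16 → {40, 29, 16, 13, 11}
transmit next → 40; now {29, 16, 13, 11}
insert 35 → {35, 29, 16, 13, 11}
insert 31 → {35, 31, 29, 16, 13, 11}
insert 15 → {35, 31, 29, 16, 15, 13, 11}
transmit next → 35; now {31, 29, 16, 15, 13, 11}
insert 39 → {39, 31, 29, 16, 15, 13, 11}
transmit next → 39; now {31, 29, 16, 15, 13, 11}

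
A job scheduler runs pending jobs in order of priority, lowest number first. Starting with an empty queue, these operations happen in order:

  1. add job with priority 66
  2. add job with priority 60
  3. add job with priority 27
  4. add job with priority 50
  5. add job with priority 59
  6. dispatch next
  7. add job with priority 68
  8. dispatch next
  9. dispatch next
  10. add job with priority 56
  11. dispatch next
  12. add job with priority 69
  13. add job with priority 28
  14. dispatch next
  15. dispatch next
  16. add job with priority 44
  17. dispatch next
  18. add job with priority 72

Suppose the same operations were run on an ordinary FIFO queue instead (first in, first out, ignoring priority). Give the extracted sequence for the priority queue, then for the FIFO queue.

priority queue: 27 → 50 → 59 → 56 → 28 → 60 → 44; FIFO queue: 66 → 60 → 27 → 50 → 59 → 68 → 56

insert 66 → {66}
insert 60 → {60, 66}
insert 27 → {27, 60, 66}
insert 50 → {27, 50, 60, 66}
insert 59 → {27, 50, 59, 60, 66}
dispatch next → 27; now {50, 59, 60, 66}
insert 68 → {50, 59, 60, 66, 68}
dispatch next → 50; now {59, 60, 66, 68}
dispatch next → 59; now {60, 66, 68}
insert 56 → {56, 60, 66, 68}
dispatch next → 56; now {60, 66, 68}
insert 69 → {60, 66, 68, 69}
insert 28 → {28, 60, 66, 68, 69}
dispatch next → 28; now {60, 66, 68, 69}
dispatch next → 60; now {66, 68, 69}
insert 44 → {44, 66, 68, 69}
dispatch next → 44; now {66, 68, 69}
insert 72 → {66, 68, 69, 72}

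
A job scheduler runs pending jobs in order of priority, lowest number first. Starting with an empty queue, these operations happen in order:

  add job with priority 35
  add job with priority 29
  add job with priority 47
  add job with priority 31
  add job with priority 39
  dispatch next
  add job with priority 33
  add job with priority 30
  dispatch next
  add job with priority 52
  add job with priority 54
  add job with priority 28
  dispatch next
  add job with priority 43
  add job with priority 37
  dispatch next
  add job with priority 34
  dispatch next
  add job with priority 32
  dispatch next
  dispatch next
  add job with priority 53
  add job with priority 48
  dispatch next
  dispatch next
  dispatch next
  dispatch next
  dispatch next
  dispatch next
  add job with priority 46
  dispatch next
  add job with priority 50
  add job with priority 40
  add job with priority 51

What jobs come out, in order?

insert 35 → {35}
insert 29 → {29, 35}
insert 47 → {29, 35, 47}
insert 31 → {29, 31, 35, 47}
insert 39 → {29, 31, 35, 39, 47}
dispatch next → 29; now {31, 35, 39, 47}
insert 33 → {31, 33, 35, 39, 47}
insert 30 → {30, 31, 33, 35, 39, 47}
dispatch next → 30; now {31, 33, 35, 39, 47}
insert 52 → {31, 33, 35, 39, 47, 52}
insert 54 → {31, 33, 35, 39, 47, 52, 54}
insert 28 → {28, 31, 33, 35, 39, 47, 52, 54}
dispatch next → 28; now {31, 33, 35, 39, 47, 52, 54}
insert 43 → {31, 33, 35, 39, 43, 47, 52, 54}
insert 37 → {31, 33, 35, 37, 39, 43, 47, 52, 54}
dispatch next → 31; now {33, 35, 37, 39, 43, 47, 52, 54}
insert 34 → {33, 34, 35, 37, 39, 43, 47, 52, 54}
dispatch next → 33; now {34, 35, 37, 39, 43, 47, 52, 54}
insert 32 → {32, 34, 35, 37, 39, 43, 47, 52, 54}
dispatch next → 32; now {34, 35, 37, 39, 43, 47, 52, 54}
dispatch next → 34; now {35, 37, 39, 43, 47, 52, 54}
insert 53 → {35, 37, 39, 43, 47, 52, 53, 54}
insert 48 → {35, 37, 39, 43, 47, 48, 52, 53, 54}
dispatch next → 35; now {37, 39, 43, 47, 48, 52, 53, 54}
dispatch next → 37; now {39, 43, 47, 48, 52, 53, 54}
dispatch next → 39; now {43, 47, 48, 52, 53, 54}
dispatch next → 43; now {47, 48, 52, 53, 54}
dispatch next → 47; now {48, 52, 53, 54}
dispatch next → 48; now {52, 53, 54}
insert 46 → {46, 52, 53, 54}
dispatch next → 46; now {52, 53, 54}
insert 50 → {50, 52, 53, 54}
insert 40 → {40, 50, 52, 53, 54}
insert 51 → {40, 50, 51, 52, 53, 54}

29 → 30 → 28 → 31 → 33 → 32 → 34 → 35 → 37 → 39 → 43 → 47 → 48 → 46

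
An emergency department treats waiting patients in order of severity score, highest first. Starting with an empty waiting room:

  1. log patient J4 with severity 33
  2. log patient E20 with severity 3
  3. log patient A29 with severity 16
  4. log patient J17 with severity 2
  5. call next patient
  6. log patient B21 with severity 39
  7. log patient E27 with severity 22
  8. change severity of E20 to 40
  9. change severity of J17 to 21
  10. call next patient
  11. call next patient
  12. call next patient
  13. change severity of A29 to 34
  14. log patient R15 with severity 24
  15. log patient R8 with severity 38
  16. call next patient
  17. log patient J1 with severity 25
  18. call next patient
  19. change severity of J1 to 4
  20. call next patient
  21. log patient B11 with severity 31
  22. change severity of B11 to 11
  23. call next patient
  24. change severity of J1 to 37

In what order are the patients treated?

add J4 (severity 33) → {J4:33}
add E20 (severity 3) → {J4:33, E20:3}
add A29 (severity 16) → {J4:33, A29:16, E20:3}
add J17 (severity 2) → {J4:33, A29:16, E20:3, J17:2}
call next patient → J4; now {A29:16, E20:3, J17:2}
add B21 (severity 39) → {B21:39, A29:16, E20:3, J17:2}
add E27 (severity 22) → {B21:39, E27:22, A29:16, E20:3, J17:2}
update E20 to severity 40 → {E20:40, B21:39, E27:22, A29:16, J17:2}
update J17 to severity 21 → {E20:40, B21:39, E27:22, J17:21, A29:16}
call next patient → E20; now {B21:39, E27:22, J17:21, A29:16}
call next patient → B21; now {E27:22, J17:21, A29:16}
call next patient → E27; now {J17:21, A29:16}
update A29 to severity 34 → {A29:34, J17:21}
add R15 (severity 24) → {A29:34, R15:24, J17:21}
add R8 (severity 38) → {R8:38, A29:34, R15:24, J17:21}
call next patient → R8; now {A29:34, R15:24, J17:21}
add J1 (severity 25) → {A29:34, J1:25, R15:24, J17:21}
call next patient → A29; now {J1:25, R15:24, J17:21}
update J1 to severity 4 → {R15:24, J17:21, J1:4}
call next patient → R15; now {J17:21, J1:4}
add B11 (severity 31) → {B11:31, J17:21, J1:4}
update B11 to severity 11 → {J17:21, B11:11, J1:4}
call next patient → J17; now {B11:11, J1:4}
update J1 to severity 37 → {J1:37, B11:11}

J4, E20, B21, E27, R8, A29, R15, J17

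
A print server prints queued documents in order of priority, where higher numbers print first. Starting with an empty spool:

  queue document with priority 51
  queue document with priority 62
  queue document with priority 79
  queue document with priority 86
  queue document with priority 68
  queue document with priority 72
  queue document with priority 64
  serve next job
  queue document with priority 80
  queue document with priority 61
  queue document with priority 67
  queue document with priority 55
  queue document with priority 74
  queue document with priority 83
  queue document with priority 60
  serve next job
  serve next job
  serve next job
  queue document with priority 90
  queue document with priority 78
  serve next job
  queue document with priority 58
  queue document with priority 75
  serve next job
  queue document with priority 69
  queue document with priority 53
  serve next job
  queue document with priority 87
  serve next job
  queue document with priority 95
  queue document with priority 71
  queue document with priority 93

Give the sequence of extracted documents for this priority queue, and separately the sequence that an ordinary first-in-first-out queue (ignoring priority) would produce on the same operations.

insert 51 → {51}
insert 62 → {62, 51}
insert 79 → {79, 62, 51}
insert 86 → {86, 79, 62, 51}
insert 68 → {86, 79, 68, 62, 51}
insert 72 → {86, 79, 72, 68, 62, 51}
insert 64 → {86, 79, 72, 68, 64, 62, 51}
serve next job → 86; now {79, 72, 68, 64, 62, 51}
insert 80 → {80, 79, 72, 68, 64, 62, 51}
insert 61 → {80, 79, 72, 68, 64, 62, 61, 51}
insert 67 → {80, 79, 72, 68, 67, 64, 62, 61, 51}
insert 55 → {80, 79, 72, 68, 67, 64, 62, 61, 55, 51}
insert 74 → {80, 79, 74, 72, 68, 67, 64, 62, 61, 55, 51}
insert 83 → {83, 80, 79, 74, 72, 68, 67, 64, 62, 61, 55, 51}
insert 60 → {83, 80, 79, 74, 72, 68, 67, 64, 62, 61, 60, 55, 51}
serve next job → 83; now {80, 79, 74, 72, 68, 67, 64, 62, 61, 60, 55, 51}
serve next job → 80; now {79, 74, 72, 68, 67, 64, 62, 61, 60, 55, 51}
serve next job → 79; now {74, 72, 68, 67, 64, 62, 61, 60, 55, 51}
insert 90 → {90, 74, 72, 68, 67, 64, 62, 61, 60, 55, 51}
insert 78 → {90, 78, 74, 72, 68, 67, 64, 62, 61, 60, 55, 51}
serve next job → 90; now {78, 74, 72, 68, 67, 64, 62, 61, 60, 55, 51}
insert 58 → {78, 74, 72, 68, 67, 64, 62, 61, 60, 58, 55, 51}
insert 75 → {78, 75, 74, 72, 68, 67, 64, 62, 61, 60, 58, 55, 51}
serve next job → 78; now {75, 74, 72, 68, 67, 64, 62, 61, 60, 58, 55, 51}
insert 69 → {75, 74, 72, 69, 68, 67, 64, 62, 61, 60, 58, 55, 51}
insert 53 → {75, 74, 72, 69, 68, 67, 64, 62, 61, 60, 58, 55, 53, 51}
serve next job → 75; now {74, 72, 69, 68, 67, 64, 62, 61, 60, 58, 55, 53, 51}
insert 87 → {87, 74, 72, 69, 68, 67, 64, 62, 61, 60, 58, 55, 53, 51}
serve next job → 87; now {74, 72, 69, 68, 67, 64, 62, 61, 60, 58, 55, 53, 51}
insert 95 → {95, 74, 72, 69, 68, 67, 64, 62, 61, 60, 58, 55, 53, 51}
insert 71 → {95, 74, 72, 71, 69, 68, 67, 64, 62, 61, 60, 58, 55, 53, 51}
insert 93 → {95, 93, 74, 72, 71, 69, 68, 67, 64, 62, 61, 60, 58, 55, 53, 51}

priority queue: [86, 83, 80, 79, 90, 78, 75, 87]; FIFO queue: [51, 62, 79, 86, 68, 72, 64, 80]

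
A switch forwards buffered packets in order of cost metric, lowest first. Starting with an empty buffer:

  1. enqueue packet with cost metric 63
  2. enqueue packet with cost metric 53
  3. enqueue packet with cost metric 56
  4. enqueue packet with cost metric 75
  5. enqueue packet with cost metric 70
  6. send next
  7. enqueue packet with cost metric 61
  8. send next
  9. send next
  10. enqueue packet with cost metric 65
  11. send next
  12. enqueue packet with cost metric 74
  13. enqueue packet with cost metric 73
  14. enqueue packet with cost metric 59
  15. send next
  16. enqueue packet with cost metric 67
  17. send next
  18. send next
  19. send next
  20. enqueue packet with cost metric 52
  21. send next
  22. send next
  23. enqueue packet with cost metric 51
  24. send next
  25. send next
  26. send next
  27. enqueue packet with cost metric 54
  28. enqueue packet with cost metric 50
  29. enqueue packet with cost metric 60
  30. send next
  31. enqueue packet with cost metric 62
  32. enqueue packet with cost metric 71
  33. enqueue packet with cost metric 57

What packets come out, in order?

insert 63 → {63}
insert 53 → {53, 63}
insert 56 → {53, 56, 63}
insert 75 → {53, 56, 63, 75}
insert 70 → {53, 56, 63, 70, 75}
send next → 53; now {56, 63, 70, 75}
insert 61 → {56, 61, 63, 70, 75}
send next → 56; now {61, 63, 70, 75}
send next → 61; now {63, 70, 75}
insert 65 → {63, 65, 70, 75}
send next → 63; now {65, 70, 75}
insert 74 → {65, 70, 74, 75}
insert 73 → {65, 70, 73, 74, 75}
insert 59 → {59, 65, 70, 73, 74, 75}
send next → 59; now {65, 70, 73, 74, 75}
insert 67 → {65, 67, 70, 73, 74, 75}
send next → 65; now {67, 70, 73, 74, 75}
send next → 67; now {70, 73, 74, 75}
send next → 70; now {73, 74, 75}
insert 52 → {52, 73, 74, 75}
send next → 52; now {73, 74, 75}
send next → 73; now {74, 75}
insert 51 → {51, 74, 75}
send next → 51; now {74, 75}
send next → 74; now {75}
send next → 75; now {}
insert 54 → {54}
insert 50 → {50, 54}
insert 60 → {50, 54, 60}
send next → 50; now {54, 60}
insert 62 → {54, 60, 62}
insert 71 → {54, 60, 62, 71}
insert 57 → {54, 57, 60, 62, 71}

53, 56, 61, 63, 59, 65, 67, 70, 52, 73, 51, 74, 75, 50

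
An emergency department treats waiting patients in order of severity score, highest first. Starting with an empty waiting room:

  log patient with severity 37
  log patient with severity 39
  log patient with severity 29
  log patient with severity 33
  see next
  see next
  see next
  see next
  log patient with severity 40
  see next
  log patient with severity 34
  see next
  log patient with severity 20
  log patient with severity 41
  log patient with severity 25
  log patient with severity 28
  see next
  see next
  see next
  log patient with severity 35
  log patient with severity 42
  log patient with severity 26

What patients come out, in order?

insert 37 → {37}
insert 39 → {39, 37}
insert 29 → {39, 37, 29}
insert 33 → {39, 37, 33, 29}
see next → 39; now {37, 33, 29}
see next → 37; now {33, 29}
see next → 33; now {29}
see next → 29; now {}
insert 40 → {40}
see next → 40; now {}
insert 34 → {34}
see next → 34; now {}
insert 20 → {20}
insert 41 → {41, 20}
insert 25 → {41, 25, 20}
insert 28 → {41, 28, 25, 20}
see next → 41; now {28, 25, 20}
see next → 28; now {25, 20}
see next → 25; now {20}
insert 35 → {35, 20}
insert 42 → {42, 35, 20}
insert 26 → {42, 35, 26, 20}

[39, 37, 33, 29, 40, 34, 41, 28, 25]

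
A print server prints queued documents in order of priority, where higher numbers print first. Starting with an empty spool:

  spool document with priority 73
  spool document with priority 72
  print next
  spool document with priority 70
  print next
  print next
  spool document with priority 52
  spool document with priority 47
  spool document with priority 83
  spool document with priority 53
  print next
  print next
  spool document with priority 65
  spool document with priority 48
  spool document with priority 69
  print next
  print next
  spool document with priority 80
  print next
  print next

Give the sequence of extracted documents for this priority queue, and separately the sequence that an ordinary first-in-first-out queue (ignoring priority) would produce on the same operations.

priority queue: 73, 72, 70, 83, 53, 69, 65, 80, 52; FIFO queue: 73 → 72 → 70 → 52 → 47 → 83 → 53 → 65 → 48

insert 73 → {73}
insert 72 → {73, 72}
print next → 73; now {72}
insert 70 → {72, 70}
print next → 72; now {70}
print next → 70; now {}
insert 52 → {52}
insert 47 → {52, 47}
insert 83 → {83, 52, 47}
insert 53 → {83, 53, 52, 47}
print next → 83; now {53, 52, 47}
print next → 53; now {52, 47}
insert 65 → {65, 52, 47}
insert 48 → {65, 52, 48, 47}
insert 69 → {69, 65, 52, 48, 47}
print next → 69; now {65, 52, 48, 47}
print next → 65; now {52, 48, 47}
insert 80 → {80, 52, 48, 47}
print next → 80; now {52, 48, 47}
print next → 52; now {48, 47}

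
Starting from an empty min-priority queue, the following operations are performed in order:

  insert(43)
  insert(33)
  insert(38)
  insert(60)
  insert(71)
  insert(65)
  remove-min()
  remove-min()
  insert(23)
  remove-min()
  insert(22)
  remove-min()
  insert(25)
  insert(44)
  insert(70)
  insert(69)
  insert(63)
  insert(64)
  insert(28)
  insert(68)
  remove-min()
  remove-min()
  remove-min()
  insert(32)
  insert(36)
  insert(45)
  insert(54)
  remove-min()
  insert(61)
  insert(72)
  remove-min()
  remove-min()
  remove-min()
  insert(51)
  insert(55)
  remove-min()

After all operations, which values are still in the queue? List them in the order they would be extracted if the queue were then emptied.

insert 43 → {43}
insert 33 → {33, 43}
insert 38 → {33, 38, 43}
insert 60 → {33, 38, 43, 60}
insert 71 → {33, 38, 43, 60, 71}
insert 65 → {33, 38, 43, 60, 65, 71}
remove-min → 33; now {38, 43, 60, 65, 71}
remove-min → 38; now {43, 60, 65, 71}
insert 23 → {23, 43, 60, 65, 71}
remove-min → 23; now {43, 60, 65, 71}
insert 22 → {22, 43, 60, 65, 71}
remove-min → 22; now {43, 60, 65, 71}
insert 25 → {25, 43, 60, 65, 71}
insert 44 → {25, 43, 44, 60, 65, 71}
insert 70 → {25, 43, 44, 60, 65, 70, 71}
insert 69 → {25, 43, 44, 60, 65, 69, 70, 71}
insert 63 → {25, 43, 44, 60, 63, 65, 69, 70, 71}
insert 64 → {25, 43, 44, 60, 63, 64, 65, 69, 70, 71}
insert 28 → {25, 28, 43, 44, 60, 63, 64, 65, 69, 70, 71}
insert 68 → {25, 28, 43, 44, 60, 63, 64, 65, 68, 69, 70, 71}
remove-min → 25; now {28, 43, 44, 60, 63, 64, 65, 68, 69, 70, 71}
remove-min → 28; now {43, 44, 60, 63, 64, 65, 68, 69, 70, 71}
remove-min → 43; now {44, 60, 63, 64, 65, 68, 69, 70, 71}
insert 32 → {32, 44, 60, 63, 64, 65, 68, 69, 70, 71}
insert 36 → {32, 36, 44, 60, 63, 64, 65, 68, 69, 70, 71}
insert 45 → {32, 36, 44, 45, 60, 63, 64, 65, 68, 69, 70, 71}
insert 54 → {32, 36, 44, 45, 54, 60, 63, 64, 65, 68, 69, 70, 71}
remove-min → 32; now {36, 44, 45, 54, 60, 63, 64, 65, 68, 69, 70, 71}
insert 61 → {36, 44, 45, 54, 60, 61, 63, 64, 65, 68, 69, 70, 71}
insert 72 → {36, 44, 45, 54, 60, 61, 63, 64, 65, 68, 69, 70, 71, 72}
remove-min → 36; now {44, 45, 54, 60, 61, 63, 64, 65, 68, 69, 70, 71, 72}
remove-min → 44; now {45, 54, 60, 61, 63, 64, 65, 68, 69, 70, 71, 72}
remove-min → 45; now {54, 60, 61, 63, 64, 65, 68, 69, 70, 71, 72}
insert 51 → {51, 54, 60, 61, 63, 64, 65, 68, 69, 70, 71, 72}
insert 55 → {51, 54, 55, 60, 61, 63, 64, 65, 68, 69, 70, 71, 72}
remove-min → 51; now {54, 55, 60, 61, 63, 64, 65, 68, 69, 70, 71, 72}

54 → 55 → 60 → 61 → 63 → 64 → 65 → 68 → 69 → 70 → 71 → 72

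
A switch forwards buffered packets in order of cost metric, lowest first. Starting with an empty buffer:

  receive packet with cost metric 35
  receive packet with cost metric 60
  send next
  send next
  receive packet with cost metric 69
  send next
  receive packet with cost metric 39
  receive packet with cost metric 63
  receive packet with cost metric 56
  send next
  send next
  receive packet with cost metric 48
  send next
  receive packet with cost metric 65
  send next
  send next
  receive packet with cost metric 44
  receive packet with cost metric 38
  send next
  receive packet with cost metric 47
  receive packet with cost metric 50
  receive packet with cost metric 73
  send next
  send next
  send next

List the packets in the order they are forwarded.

insert 35 → {35}
insert 60 → {35, 60}
send next → 35; now {60}
send next → 60; now {}
insert 69 → {69}
send next → 69; now {}
insert 39 → {39}
insert 63 → {39, 63}
insert 56 → {39, 56, 63}
send next → 39; now {56, 63}
send next → 56; now {63}
insert 48 → {48, 63}
send next → 48; now {63}
insert 65 → {63, 65}
send next → 63; now {65}
send next → 65; now {}
insert 44 → {44}
insert 38 → {38, 44}
send next → 38; now {44}
insert 47 → {44, 47}
insert 50 → {44, 47, 50}
insert 73 → {44, 47, 50, 73}
send next → 44; now {47, 50, 73}
send next → 47; now {50, 73}
send next → 50; now {73}

[35, 60, 69, 39, 56, 48, 63, 65, 38, 44, 47, 50]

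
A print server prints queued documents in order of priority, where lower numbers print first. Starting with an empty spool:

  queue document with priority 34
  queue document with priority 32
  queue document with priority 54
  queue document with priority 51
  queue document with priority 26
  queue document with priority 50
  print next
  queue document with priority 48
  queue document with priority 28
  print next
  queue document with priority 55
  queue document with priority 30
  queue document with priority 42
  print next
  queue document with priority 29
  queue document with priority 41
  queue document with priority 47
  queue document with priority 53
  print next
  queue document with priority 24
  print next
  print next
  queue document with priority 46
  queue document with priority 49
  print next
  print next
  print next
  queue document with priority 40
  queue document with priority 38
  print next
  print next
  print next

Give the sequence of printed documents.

insert 34 → {34}
insert 32 → {32, 34}
insert 54 → {32, 34, 54}
insert 51 → {32, 34, 51, 54}
insert 26 → {26, 32, 34, 51, 54}
insert 50 → {26, 32, 34, 50, 51, 54}
print next → 26; now {32, 34, 50, 51, 54}
insert 48 → {32, 34, 48, 50, 51, 54}
insert 28 → {28, 32, 34, 48, 50, 51, 54}
print next → 28; now {32, 34, 48, 50, 51, 54}
insert 55 → {32, 34, 48, 50, 51, 54, 55}
insert 30 → {30, 32, 34, 48, 50, 51, 54, 55}
insert 42 → {30, 32, 34, 42, 48, 50, 51, 54, 55}
print next → 30; now {32, 34, 42, 48, 50, 51, 54, 55}
insert 29 → {29, 32, 34, 42, 48, 50, 51, 54, 55}
insert 41 → {29, 32, 34, 41, 42, 48, 50, 51, 54, 55}
insert 47 → {29, 32, 34, 41, 42, 47, 48, 50, 51, 54, 55}
insert 53 → {29, 32, 34, 41, 42, 47, 48, 50, 51, 53, 54, 55}
print next → 29; now {32, 34, 41, 42, 47, 48, 50, 51, 53, 54, 55}
insert 24 → {24, 32, 34, 41, 42, 47, 48, 50, 51, 53, 54, 55}
print next → 24; now {32, 34, 41, 42, 47, 48, 50, 51, 53, 54, 55}
print next → 32; now {34, 41, 42, 47, 48, 50, 51, 53, 54, 55}
insert 46 → {34, 41, 42, 46, 47, 48, 50, 51, 53, 54, 55}
insert 49 → {34, 41, 42, 46, 47, 48, 49, 50, 51, 53, 54, 55}
print next → 34; now {41, 42, 46, 47, 48, 49, 50, 51, 53, 54, 55}
print next → 41; now {42, 46, 47, 48, 49, 50, 51, 53, 54, 55}
print next → 42; now {46, 47, 48, 49, 50, 51, 53, 54, 55}
insert 40 → {40, 46, 47, 48, 49, 50, 51, 53, 54, 55}
insert 38 → {38, 40, 46, 47, 48, 49, 50, 51, 53, 54, 55}
print next → 38; now {40, 46, 47, 48, 49, 50, 51, 53, 54, 55}
print next → 40; now {46, 47, 48, 49, 50, 51, 53, 54, 55}
print next → 46; now {47, 48, 49, 50, 51, 53, 54, 55}

[26, 28, 30, 29, 24, 32, 34, 41, 42, 38, 40, 46]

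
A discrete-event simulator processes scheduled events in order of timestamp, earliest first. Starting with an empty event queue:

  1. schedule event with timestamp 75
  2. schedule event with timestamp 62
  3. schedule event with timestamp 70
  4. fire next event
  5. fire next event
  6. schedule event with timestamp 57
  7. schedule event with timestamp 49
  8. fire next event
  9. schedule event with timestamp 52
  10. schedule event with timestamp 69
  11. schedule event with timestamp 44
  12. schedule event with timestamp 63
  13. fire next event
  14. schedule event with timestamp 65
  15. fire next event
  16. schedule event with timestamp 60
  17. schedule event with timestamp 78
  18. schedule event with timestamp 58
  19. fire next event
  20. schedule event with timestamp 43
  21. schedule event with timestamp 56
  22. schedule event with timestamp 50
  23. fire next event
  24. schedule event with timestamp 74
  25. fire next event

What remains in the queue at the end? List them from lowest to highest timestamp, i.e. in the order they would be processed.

insert 75 → {75}
insert 62 → {62, 75}
insert 70 → {62, 70, 75}
fire next event → 62; now {70, 75}
fire next event → 70; now {75}
insert 57 → {57, 75}
insert 49 → {49, 57, 75}
fire next event → 49; now {57, 75}
insert 52 → {52, 57, 75}
insert 69 → {52, 57, 69, 75}
insert 44 → {44, 52, 57, 69, 75}
insert 63 → {44, 52, 57, 63, 69, 75}
fire next event → 44; now {52, 57, 63, 69, 75}
insert 65 → {52, 57, 63, 65, 69, 75}
fire next event → 52; now {57, 63, 65, 69, 75}
insert 60 → {57, 60, 63, 65, 69, 75}
insert 78 → {57, 60, 63, 65, 69, 75, 78}
insert 58 → {57, 58, 60, 63, 65, 69, 75, 78}
fire next event → 57; now {58, 60, 63, 65, 69, 75, 78}
insert 43 → {43, 58, 60, 63, 65, 69, 75, 78}
insert 56 → {43, 56, 58, 60, 63, 65, 69, 75, 78}
insert 50 → {43, 50, 56, 58, 60, 63, 65, 69, 75, 78}
fire next event → 43; now {50, 56, 58, 60, 63, 65, 69, 75, 78}
insert 74 → {50, 56, 58, 60, 63, 65, 69, 74, 75, 78}
fire next event → 50; now {56, 58, 60, 63, 65, 69, 74, 75, 78}

56 → 58 → 60 → 63 → 65 → 69 → 74 → 75 → 78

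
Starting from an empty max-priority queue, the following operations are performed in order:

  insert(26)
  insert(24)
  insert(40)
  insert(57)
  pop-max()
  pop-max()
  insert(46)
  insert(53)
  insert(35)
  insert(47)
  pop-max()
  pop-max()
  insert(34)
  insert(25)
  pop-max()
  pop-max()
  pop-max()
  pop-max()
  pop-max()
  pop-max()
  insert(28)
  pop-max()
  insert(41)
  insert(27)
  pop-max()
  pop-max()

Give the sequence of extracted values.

insert 26 → {26}
insert 24 → {26, 24}
insert 40 → {40, 26, 24}
insert 57 → {57, 40, 26, 24}
pop-max → 57; now {40, 26, 24}
pop-max → 40; now {26, 24}
insert 46 → {46, 26, 24}
insert 53 → {53, 46, 26, 24}
insert 35 → {53, 46, 35, 26, 24}
insert 47 → {53, 47, 46, 35, 26, 24}
pop-max → 53; now {47, 46, 35, 26, 24}
pop-max → 47; now {46, 35, 26, 24}
insert 34 → {46, 35, 34, 26, 24}
insert 25 → {46, 35, 34, 26, 25, 24}
pop-max → 46; now {35, 34, 26, 25, 24}
pop-max → 35; now {34, 26, 25, 24}
pop-max → 34; now {26, 25, 24}
pop-max → 26; now {25, 24}
pop-max → 25; now {24}
pop-max → 24; now {}
insert 28 → {28}
pop-max → 28; now {}
insert 41 → {41}
insert 27 → {41, 27}
pop-max → 41; now {27}
pop-max → 27; now {}

57, 40, 53, 47, 46, 35, 34, 26, 25, 24, 28, 41, 27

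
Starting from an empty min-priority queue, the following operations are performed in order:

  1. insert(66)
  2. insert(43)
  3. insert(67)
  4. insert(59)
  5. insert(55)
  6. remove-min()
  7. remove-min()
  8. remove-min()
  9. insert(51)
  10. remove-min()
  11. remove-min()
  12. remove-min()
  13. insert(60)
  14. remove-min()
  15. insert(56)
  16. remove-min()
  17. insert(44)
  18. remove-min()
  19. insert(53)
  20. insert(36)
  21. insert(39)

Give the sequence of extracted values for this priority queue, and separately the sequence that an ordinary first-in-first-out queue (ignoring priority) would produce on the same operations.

insert 66 → {66}
insert 43 → {43, 66}
insert 67 → {43, 66, 67}
insert 59 → {43, 59, 66, 67}
insert 55 → {43, 55, 59, 66, 67}
remove-min → 43; now {55, 59, 66, 67}
remove-min → 55; now {59, 66, 67}
remove-min → 59; now {66, 67}
insert 51 → {51, 66, 67}
remove-min → 51; now {66, 67}
remove-min → 66; now {67}
remove-min → 67; now {}
insert 60 → {60}
remove-min → 60; now {}
insert 56 → {56}
remove-min → 56; now {}
insert 44 → {44}
remove-min → 44; now {}
insert 53 → {53}
insert 36 → {36, 53}
insert 39 → {36, 39, 53}

priority queue: [43, 55, 59, 51, 66, 67, 60, 56, 44]; FIFO queue: 66 → 43 → 67 → 59 → 55 → 51 → 60 → 56 → 44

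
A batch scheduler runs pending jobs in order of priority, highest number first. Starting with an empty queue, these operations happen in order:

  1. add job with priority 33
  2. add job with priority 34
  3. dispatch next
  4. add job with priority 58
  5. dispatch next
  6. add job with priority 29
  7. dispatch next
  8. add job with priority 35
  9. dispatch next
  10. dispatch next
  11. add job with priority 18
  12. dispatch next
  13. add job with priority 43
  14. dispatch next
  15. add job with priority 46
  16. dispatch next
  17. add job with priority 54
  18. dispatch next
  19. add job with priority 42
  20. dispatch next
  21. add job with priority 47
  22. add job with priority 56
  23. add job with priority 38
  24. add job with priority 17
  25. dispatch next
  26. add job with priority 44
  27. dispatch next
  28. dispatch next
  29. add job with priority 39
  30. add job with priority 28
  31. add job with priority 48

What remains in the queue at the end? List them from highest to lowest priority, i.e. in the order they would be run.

insert 33 → {33}
insert 34 → {34, 33}
dispatch next → 34; now {33}
insert 58 → {58, 33}
dispatch next → 58; now {33}
insert 29 → {33, 29}
dispatch next → 33; now {29}
insert 35 → {35, 29}
dispatch next → 35; now {29}
dispatch next → 29; now {}
insert 18 → {18}
dispatch next → 18; now {}
insert 43 → {43}
dispatch next → 43; now {}
insert 46 → {46}
dispatch next → 46; now {}
insert 54 → {54}
dispatch next → 54; now {}
insert 42 → {42}
dispatch next → 42; now {}
insert 47 → {47}
insert 56 → {56, 47}
insert 38 → {56, 47, 38}
insert 17 → {56, 47, 38, 17}
dispatch next → 56; now {47, 38, 17}
insert 44 → {47, 44, 38, 17}
dispatch next → 47; now {44, 38, 17}
dispatch next → 44; now {38, 17}
insert 39 → {39, 38, 17}
insert 28 → {39, 38, 28, 17}
insert 48 → {48, 39, 38, 28, 17}

48 → 39 → 38 → 28 → 17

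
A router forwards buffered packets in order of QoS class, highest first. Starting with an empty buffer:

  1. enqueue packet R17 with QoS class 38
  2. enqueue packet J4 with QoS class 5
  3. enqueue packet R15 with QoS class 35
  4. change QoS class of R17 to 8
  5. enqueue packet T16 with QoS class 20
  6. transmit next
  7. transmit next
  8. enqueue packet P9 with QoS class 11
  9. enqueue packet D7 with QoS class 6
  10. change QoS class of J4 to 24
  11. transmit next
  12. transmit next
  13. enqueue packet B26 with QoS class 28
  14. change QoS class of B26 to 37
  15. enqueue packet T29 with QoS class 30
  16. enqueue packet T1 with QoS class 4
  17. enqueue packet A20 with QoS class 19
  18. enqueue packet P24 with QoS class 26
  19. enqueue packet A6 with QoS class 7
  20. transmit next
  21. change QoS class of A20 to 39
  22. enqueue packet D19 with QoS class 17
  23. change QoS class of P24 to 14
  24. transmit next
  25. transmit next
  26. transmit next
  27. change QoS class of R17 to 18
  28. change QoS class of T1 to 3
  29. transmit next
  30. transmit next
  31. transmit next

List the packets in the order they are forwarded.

R15 → T16 → J4 → P9 → B26 → A20 → T29 → D19 → R17 → P24 → A6

add R17 (QoS class 38) → {R17:38}
add J4 (QoS class 5) → {R17:38, J4:5}
add R15 (QoS class 35) → {R17:38, R15:35, J4:5}
update R17 to QoS class 8 → {R15:35, R17:8, J4:5}
add T16 (QoS class 20) → {R15:35, T16:20, R17:8, J4:5}
transmit next → R15; now {T16:20, R17:8, J4:5}
transmit next → T16; now {R17:8, J4:5}
add P9 (QoS class 11) → {P9:11, R17:8, J4:5}
add D7 (QoS class 6) → {P9:11, R17:8, D7:6, J4:5}
update J4 to QoS class 24 → {J4:24, P9:11, R17:8, D7:6}
transmit next → J4; now {P9:11, R17:8, D7:6}
transmit next → P9; now {R17:8, D7:6}
add B26 (QoS class 28) → {B26:28, R17:8, D7:6}
update B26 to QoS class 37 → {B26:37, R17:8, D7:6}
add T29 (QoS class 30) → {B26:37, T29:30, R17:8, D7:6}
add T1 (QoS class 4) → {B26:37, T29:30, R17:8, D7:6, T1:4}
add A20 (QoS class 19) → {B26:37, T29:30, A20:19, R17:8, D7:6, T1:4}
add P24 (QoS class 26) → {B26:37, T29:30, P24:26, A20:19, R17:8, D7:6, T1:4}
add A6 (QoS class 7) → {B26:37, T29:30, P24:26, A20:19, R17:8, A6:7, D7:6, T1:4}
transmit next → B26; now {T29:30, P24:26, A20:19, R17:8, A6:7, D7:6, T1:4}
update A20 to QoS class 39 → {A20:39, T29:30, P24:26, R17:8, A6:7, D7:6, T1:4}
add D19 (QoS class 17) → {A20:39, T29:30, P24:26, D19:17, R17:8, A6:7, D7:6, T1:4}
update P24 to QoS class 14 → {A20:39, T29:30, D19:17, P24:14, R17:8, A6:7, D7:6, T1:4}
transmit next → A20; now {T29:30, D19:17, P24:14, R17:8, A6:7, D7:6, T1:4}
transmit next → T29; now {D19:17, P24:14, R17:8, A6:7, D7:6, T1:4}
transmit next → D19; now {P24:14, R17:8, A6:7, D7:6, T1:4}
update R17 to QoS class 18 → {R17:18, P24:14, A6:7, D7:6, T1:4}
update T1 to QoS class 3 → {R17:18, P24:14, A6:7, D7:6, T1:3}
transmit next → R17; now {P24:14, A6:7, D7:6, T1:3}
transmit next → P24; now {A6:7, D7:6, T1:3}
transmit next → A6; now {D7:6, T1:3}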